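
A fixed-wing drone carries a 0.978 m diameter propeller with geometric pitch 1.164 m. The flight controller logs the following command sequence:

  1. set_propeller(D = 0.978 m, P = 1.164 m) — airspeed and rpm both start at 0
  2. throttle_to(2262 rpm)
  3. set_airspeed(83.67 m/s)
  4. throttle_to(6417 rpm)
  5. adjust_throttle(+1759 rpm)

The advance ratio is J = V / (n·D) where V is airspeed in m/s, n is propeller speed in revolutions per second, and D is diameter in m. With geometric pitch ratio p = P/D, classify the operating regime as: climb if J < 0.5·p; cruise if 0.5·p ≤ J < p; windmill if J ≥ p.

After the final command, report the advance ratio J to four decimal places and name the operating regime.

set_propeller: D = 0.978 m, P = 1.164 m (p = P/D = 1.190184); state ← (V=0, rpm=0)
throttle_to(2262): rpm ← 2262
set_airspeed(83.67): V ← 83.67 m/s
throttle_to(6417): rpm ← 6417
adjust_throttle(+1759): rpm ← 6417 +1759 = 8176
final state: V = 83.67 m/s, rpm = 8176 → n = rpm/60 = 136.266667 rev/s
J = V / (n·D) = 83.67 / (136.266667 × 0.978) = 0.627829
regime bands: climb J<0.5951 | cruise [0.5951, 1.1902) | windmill J≥1.1902
J = 0.6278 → cruise

J = 0.6278, regime = cruise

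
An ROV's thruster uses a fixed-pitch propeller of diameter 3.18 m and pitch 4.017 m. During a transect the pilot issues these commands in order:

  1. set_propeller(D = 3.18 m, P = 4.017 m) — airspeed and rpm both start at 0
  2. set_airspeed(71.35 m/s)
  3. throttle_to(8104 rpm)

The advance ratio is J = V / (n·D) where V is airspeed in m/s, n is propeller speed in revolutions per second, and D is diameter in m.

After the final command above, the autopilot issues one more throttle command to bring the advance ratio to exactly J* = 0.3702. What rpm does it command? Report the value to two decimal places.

set_propeller: D = 3.18 m, P = 4.017 m (p = P/D = 1.263208); state ← (V=0, rpm=0)
set_airspeed(71.35): V ← 71.35 m/s
throttle_to(8104): rpm ← 8104
final state: V = 71.35 m/s, rpm = 8104 → n = rpm/60 = 135.066667 rev/s
target J* = 0.3702; solve J* = V/(n·D) for n: n = V/(J*·D) = 71.35/(0.3702 × 3.18) = 60.608068 rev/s
rpm = 60·n = 3636.484103

rpm = 3636.48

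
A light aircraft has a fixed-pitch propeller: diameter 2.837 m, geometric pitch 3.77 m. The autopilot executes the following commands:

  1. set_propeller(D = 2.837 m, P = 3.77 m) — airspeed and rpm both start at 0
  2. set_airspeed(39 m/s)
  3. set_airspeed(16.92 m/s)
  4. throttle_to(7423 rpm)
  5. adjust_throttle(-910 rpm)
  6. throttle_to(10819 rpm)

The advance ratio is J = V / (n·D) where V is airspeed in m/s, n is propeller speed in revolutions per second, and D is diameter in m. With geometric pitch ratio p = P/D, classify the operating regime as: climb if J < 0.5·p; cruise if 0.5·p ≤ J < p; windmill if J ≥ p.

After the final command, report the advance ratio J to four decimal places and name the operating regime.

J = 0.0331, regime = climb

set_propeller: D = 2.837 m, P = 3.77 m (p = P/D = 1.328869); state ← (V=0, rpm=0)
set_airspeed(39): V ← 39 m/s
set_airspeed(16.92): V ← 16.92 m/s
throttle_to(7423): rpm ← 7423
adjust_throttle(-910): rpm ← 7423 -910 = 6513
throttle_to(10819): rpm ← 10819
final state: V = 16.92 m/s, rpm = 10819 → n = rpm/60 = 180.316667 rev/s
J = V / (n·D) = 16.92 / (180.316667 × 2.837) = 0.033075
regime bands: climb J<0.6644 | cruise [0.6644, 1.3289) | windmill J≥1.3289
J = 0.0331 → climb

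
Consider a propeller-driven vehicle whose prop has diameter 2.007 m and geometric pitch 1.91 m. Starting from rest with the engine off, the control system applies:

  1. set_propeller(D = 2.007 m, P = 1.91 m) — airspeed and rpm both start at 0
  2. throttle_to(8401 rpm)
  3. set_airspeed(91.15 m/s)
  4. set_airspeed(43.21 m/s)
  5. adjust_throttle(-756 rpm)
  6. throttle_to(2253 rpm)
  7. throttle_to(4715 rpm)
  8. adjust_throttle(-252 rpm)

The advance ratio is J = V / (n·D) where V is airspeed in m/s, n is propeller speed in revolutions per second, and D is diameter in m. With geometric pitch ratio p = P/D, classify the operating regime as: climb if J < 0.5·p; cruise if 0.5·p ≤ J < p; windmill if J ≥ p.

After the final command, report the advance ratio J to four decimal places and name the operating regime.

J = 0.2894, regime = climb

set_propeller: D = 2.007 m, P = 1.91 m (p = P/D = 0.951669); state ← (V=0, rpm=0)
throttle_to(8401): rpm ← 8401
set_airspeed(91.15): V ← 91.15 m/s
set_airspeed(43.21): V ← 43.21 m/s
adjust_throttle(-756): rpm ← 8401 -756 = 7645
throttle_to(2253): rpm ← 2253
throttle_to(4715): rpm ← 4715
adjust_throttle(-252): rpm ← 4715 -252 = 4463
final state: V = 43.21 m/s, rpm = 4463 → n = rpm/60 = 74.383333 rev/s
J = V / (n·D) = 43.21 / (74.383333 × 2.007) = 0.289442
regime bands: climb J<0.4758 | cruise [0.4758, 0.9517) | windmill J≥0.9517
J = 0.2894 → climb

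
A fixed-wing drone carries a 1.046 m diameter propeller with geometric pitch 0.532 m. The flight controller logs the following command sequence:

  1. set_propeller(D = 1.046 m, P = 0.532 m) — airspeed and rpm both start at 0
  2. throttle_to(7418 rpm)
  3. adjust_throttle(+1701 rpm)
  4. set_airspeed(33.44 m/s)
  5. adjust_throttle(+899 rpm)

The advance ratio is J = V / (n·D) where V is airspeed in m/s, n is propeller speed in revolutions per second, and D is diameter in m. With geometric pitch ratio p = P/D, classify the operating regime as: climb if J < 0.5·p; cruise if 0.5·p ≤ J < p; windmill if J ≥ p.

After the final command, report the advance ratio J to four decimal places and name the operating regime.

set_propeller: D = 1.046 m, P = 0.532 m (p = P/D = 0.508604); state ← (V=0, rpm=0)
throttle_to(7418): rpm ← 7418
adjust_throttle(+1701): rpm ← 7418 +1701 = 9119
set_airspeed(33.44): V ← 33.44 m/s
adjust_throttle(+899): rpm ← 9119 +899 = 10018
final state: V = 33.44 m/s, rpm = 10018 → n = rpm/60 = 166.966667 rev/s
J = V / (n·D) = 33.44 / (166.966667 × 1.046) = 0.191472
regime bands: climb J<0.2543 | cruise [0.2543, 0.5086) | windmill J≥0.5086
J = 0.1915 → climb

J = 0.1915, regime = climb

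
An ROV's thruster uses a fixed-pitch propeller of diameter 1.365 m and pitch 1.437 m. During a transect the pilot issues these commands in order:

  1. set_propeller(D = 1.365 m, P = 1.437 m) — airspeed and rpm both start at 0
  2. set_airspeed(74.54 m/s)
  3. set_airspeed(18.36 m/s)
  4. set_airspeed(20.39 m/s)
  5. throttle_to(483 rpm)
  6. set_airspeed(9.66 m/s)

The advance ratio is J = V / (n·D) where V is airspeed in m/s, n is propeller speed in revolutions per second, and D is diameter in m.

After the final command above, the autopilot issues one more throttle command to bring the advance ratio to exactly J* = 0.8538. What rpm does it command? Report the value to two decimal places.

set_propeller: D = 1.365 m, P = 1.437 m (p = P/D = 1.052747); state ← (V=0, rpm=0)
set_airspeed(74.54): V ← 74.54 m/s
set_airspeed(18.36): V ← 18.36 m/s
set_airspeed(20.39): V ← 20.39 m/s
throttle_to(483): rpm ← 483
set_airspeed(9.66): V ← 9.66 m/s
final state: V = 9.66 m/s, rpm = 483 → n = rpm/60 = 8.050000 rev/s
target J* = 0.8538; solve J* = V/(n·D) for n: n = V/(J*·D) = 9.66/(0.8538 × 1.365) = 8.288736 rev/s
rpm = 60·n = 497.324180

rpm = 497.32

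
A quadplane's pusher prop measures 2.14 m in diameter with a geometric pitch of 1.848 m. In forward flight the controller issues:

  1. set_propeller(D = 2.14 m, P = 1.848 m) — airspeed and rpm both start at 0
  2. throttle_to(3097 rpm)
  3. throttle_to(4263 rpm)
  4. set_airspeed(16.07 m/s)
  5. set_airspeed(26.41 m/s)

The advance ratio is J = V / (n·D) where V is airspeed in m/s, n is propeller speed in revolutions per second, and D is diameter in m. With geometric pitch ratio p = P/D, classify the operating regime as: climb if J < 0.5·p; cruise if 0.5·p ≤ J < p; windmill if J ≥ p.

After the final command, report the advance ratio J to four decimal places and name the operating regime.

set_propeller: D = 2.14 m, P = 1.848 m (p = P/D = 0.863551); state ← (V=0, rpm=0)
throttle_to(3097): rpm ← 3097
throttle_to(4263): rpm ← 4263
set_airspeed(16.07): V ← 16.07 m/s
set_airspeed(26.41): V ← 26.41 m/s
final state: V = 26.41 m/s, rpm = 4263 → n = rpm/60 = 71.050000 rev/s
J = V / (n·D) = 26.41 / (71.050000 × 2.14) = 0.173696
regime bands: climb J<0.4318 | cruise [0.4318, 0.8636) | windmill J≥0.8636
J = 0.1737 → climb

J = 0.1737, regime = climb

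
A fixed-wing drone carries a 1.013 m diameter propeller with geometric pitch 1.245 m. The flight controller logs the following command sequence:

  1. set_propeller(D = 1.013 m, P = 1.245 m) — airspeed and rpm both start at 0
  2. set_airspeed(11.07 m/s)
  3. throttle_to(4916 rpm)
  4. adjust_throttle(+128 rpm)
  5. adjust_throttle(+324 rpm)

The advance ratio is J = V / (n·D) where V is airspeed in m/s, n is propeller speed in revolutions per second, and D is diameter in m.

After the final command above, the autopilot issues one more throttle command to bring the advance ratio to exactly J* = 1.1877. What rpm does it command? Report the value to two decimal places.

set_propeller: D = 1.013 m, P = 1.245 m (p = P/D = 1.229023); state ← (V=0, rpm=0)
set_airspeed(11.07): V ← 11.07 m/s
throttle_to(4916): rpm ← 4916
adjust_throttle(+128): rpm ← 4916 +128 = 5044
adjust_throttle(+324): rpm ← 5044 +324 = 5368
final state: V = 11.07 m/s, rpm = 5368 → n = rpm/60 = 89.466667 rev/s
target J* = 1.1877; solve J* = V/(n·D) for n: n = V/(J*·D) = 11.07/(1.1877 × 1.013) = 9.200923 rev/s
rpm = 60·n = 552.055409

rpm = 552.06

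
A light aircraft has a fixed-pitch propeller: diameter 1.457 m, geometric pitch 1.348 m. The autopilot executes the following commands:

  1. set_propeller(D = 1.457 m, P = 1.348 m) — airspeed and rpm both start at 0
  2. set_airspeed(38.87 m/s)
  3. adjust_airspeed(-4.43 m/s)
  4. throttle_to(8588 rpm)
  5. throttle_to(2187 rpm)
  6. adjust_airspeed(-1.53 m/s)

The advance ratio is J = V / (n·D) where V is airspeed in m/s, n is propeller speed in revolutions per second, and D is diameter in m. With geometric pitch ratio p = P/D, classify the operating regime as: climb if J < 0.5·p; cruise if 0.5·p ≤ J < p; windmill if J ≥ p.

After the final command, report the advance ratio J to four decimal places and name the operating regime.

J = 0.6197, regime = cruise

set_propeller: D = 1.457 m, P = 1.348 m (p = P/D = 0.925189); state ← (V=0, rpm=0)
set_airspeed(38.87): V ← 38.87 m/s
adjust_airspeed(-4.43): V ← 38.87 -4.43 = 34.44 m/s
throttle_to(8588): rpm ← 8588
throttle_to(2187): rpm ← 2187
adjust_airspeed(-1.53): V ← 34.44 -1.53 = 32.91 m/s
final state: V = 32.91 m/s, rpm = 2187 → n = rpm/60 = 36.450000 rev/s
J = V / (n·D) = 32.91 / (36.450000 × 1.457) = 0.619685
regime bands: climb J<0.4626 | cruise [0.4626, 0.9252) | windmill J≥0.9252
J = 0.6197 → cruise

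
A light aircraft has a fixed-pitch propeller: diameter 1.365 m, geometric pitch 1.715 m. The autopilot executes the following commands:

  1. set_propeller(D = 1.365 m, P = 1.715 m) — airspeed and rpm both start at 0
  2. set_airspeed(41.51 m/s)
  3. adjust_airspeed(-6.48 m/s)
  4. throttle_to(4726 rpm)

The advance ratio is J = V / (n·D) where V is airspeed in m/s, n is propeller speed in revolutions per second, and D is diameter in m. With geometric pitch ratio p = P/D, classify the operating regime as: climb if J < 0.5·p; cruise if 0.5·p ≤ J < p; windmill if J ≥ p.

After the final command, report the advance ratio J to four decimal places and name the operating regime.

J = 0.3258, regime = climb

set_propeller: D = 1.365 m, P = 1.715 m (p = P/D = 1.256410); state ← (V=0, rpm=0)
set_airspeed(41.51): V ← 41.51 m/s
adjust_airspeed(-6.48): V ← 41.51 -6.48 = 35.03 m/s
throttle_to(4726): rpm ← 4726
final state: V = 35.03 m/s, rpm = 4726 → n = rpm/60 = 78.766667 rev/s
J = V / (n·D) = 35.03 / (78.766667 × 1.365) = 0.325810
regime bands: climb J<0.6282 | cruise [0.6282, 1.2564) | windmill J≥1.2564
J = 0.3258 → climb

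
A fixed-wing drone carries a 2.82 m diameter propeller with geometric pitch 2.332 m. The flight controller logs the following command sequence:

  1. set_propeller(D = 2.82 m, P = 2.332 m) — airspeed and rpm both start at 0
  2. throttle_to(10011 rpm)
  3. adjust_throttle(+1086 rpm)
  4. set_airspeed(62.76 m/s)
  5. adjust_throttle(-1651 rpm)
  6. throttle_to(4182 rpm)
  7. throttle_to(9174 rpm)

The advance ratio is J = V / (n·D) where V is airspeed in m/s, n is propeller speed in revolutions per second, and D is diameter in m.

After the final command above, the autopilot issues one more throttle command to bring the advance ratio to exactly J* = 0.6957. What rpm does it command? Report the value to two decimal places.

set_propeller: D = 2.82 m, P = 2.332 m (p = P/D = 0.826950); state ← (V=0, rpm=0)
throttle_to(10011): rpm ← 10011
adjust_throttle(+1086): rpm ← 10011 +1086 = 11097
set_airspeed(62.76): V ← 62.76 m/s
adjust_throttle(-1651): rpm ← 11097 -1651 = 9446
throttle_to(4182): rpm ← 4182
throttle_to(9174): rpm ← 9174
final state: V = 62.76 m/s, rpm = 9174 → n = rpm/60 = 152.900000 rev/s
target J* = 0.6957; solve J* = V/(n·D) for n: n = V/(J*·D) = 62.76/(0.6957 × 2.82) = 31.989822 rev/s
rpm = 60·n = 1919.389319

rpm = 1919.39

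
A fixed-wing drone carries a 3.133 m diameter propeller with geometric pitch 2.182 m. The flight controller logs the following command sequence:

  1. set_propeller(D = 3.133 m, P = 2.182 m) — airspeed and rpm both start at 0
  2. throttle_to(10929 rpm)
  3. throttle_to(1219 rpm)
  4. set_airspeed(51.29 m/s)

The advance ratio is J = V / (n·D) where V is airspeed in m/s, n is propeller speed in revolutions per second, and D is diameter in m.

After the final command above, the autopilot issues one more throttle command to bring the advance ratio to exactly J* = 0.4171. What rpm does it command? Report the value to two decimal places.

set_propeller: D = 3.133 m, P = 2.182 m (p = P/D = 0.696457); state ← (V=0, rpm=0)
throttle_to(10929): rpm ← 10929
throttle_to(1219): rpm ← 1219
set_airspeed(51.29): V ← 51.29 m/s
final state: V = 51.29 m/s, rpm = 1219 → n = rpm/60 = 20.316667 rev/s
target J* = 0.4171; solve J* = V/(n·D) for n: n = V/(J*·D) = 51.29/(0.4171 × 3.133) = 39.249318 rev/s
rpm = 60·n = 2354.959077

rpm = 2354.96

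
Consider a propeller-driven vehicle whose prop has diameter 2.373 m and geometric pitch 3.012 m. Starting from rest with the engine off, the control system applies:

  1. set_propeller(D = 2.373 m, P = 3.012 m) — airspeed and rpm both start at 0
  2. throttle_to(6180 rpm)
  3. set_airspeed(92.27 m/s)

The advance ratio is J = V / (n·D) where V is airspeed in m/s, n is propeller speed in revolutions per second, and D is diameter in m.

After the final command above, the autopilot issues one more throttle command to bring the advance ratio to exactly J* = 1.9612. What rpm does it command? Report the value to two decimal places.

set_propeller: D = 2.373 m, P = 3.012 m (p = P/D = 1.269279); state ← (V=0, rpm=0)
throttle_to(6180): rpm ← 6180
set_airspeed(92.27): V ← 92.27 m/s
final state: V = 92.27 m/s, rpm = 6180 → n = rpm/60 = 103.000000 rev/s
target J* = 1.9612; solve J* = V/(n·D) for n: n = V/(J*·D) = 92.27/(1.9612 × 2.373) = 19.826265 rev/s
rpm = 60·n = 1189.575876

rpm = 1189.58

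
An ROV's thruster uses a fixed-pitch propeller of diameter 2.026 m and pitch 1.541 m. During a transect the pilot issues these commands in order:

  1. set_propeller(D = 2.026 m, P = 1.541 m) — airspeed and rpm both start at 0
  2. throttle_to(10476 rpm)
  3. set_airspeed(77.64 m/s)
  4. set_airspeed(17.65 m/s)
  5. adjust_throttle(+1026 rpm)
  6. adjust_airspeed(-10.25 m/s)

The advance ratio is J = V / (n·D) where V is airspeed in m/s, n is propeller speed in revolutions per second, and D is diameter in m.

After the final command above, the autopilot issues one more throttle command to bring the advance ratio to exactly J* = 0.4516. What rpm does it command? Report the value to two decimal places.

set_propeller: D = 2.026 m, P = 1.541 m (p = P/D = 0.760612); state ← (V=0, rpm=0)
throttle_to(10476): rpm ← 10476
set_airspeed(77.64): V ← 77.64 m/s
set_airspeed(17.65): V ← 17.65 m/s
adjust_throttle(+1026): rpm ← 10476 +1026 = 11502
adjust_airspeed(-10.25): V ← 17.65 -10.25 = 7.4 m/s
final state: V = 7.4 m/s, rpm = 11502 → n = rpm/60 = 191.700000 rev/s
target J* = 0.4516; solve J* = V/(n·D) for n: n = V/(J*·D) = 7.4/(0.4516 × 2.026) = 8.087948 rev/s
rpm = 60·n = 485.276875

rpm = 485.28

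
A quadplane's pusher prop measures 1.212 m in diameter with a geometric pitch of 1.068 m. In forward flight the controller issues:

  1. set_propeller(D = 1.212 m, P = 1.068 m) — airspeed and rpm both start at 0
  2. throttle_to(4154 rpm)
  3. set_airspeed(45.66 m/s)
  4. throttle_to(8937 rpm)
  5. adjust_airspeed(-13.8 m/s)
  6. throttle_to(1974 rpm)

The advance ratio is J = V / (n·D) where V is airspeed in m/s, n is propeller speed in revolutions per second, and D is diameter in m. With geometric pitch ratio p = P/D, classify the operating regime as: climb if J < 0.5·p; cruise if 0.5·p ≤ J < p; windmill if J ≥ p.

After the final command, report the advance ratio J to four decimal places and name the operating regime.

set_propeller: D = 1.212 m, P = 1.068 m (p = P/D = 0.881188); state ← (V=0, rpm=0)
throttle_to(4154): rpm ← 4154
set_airspeed(45.66): V ← 45.66 m/s
throttle_to(8937): rpm ← 8937
adjust_airspeed(-13.8): V ← 45.66 -13.8 = 31.86 m/s
throttle_to(1974): rpm ← 1974
final state: V = 31.86 m/s, rpm = 1974 → n = rpm/60 = 32.900000 rev/s
J = V / (n·D) = 31.86 / (32.900000 × 1.212) = 0.799001
regime bands: climb J<0.4406 | cruise [0.4406, 0.8812) | windmill J≥0.8812
J = 0.7990 → cruise

J = 0.7990, regime = cruise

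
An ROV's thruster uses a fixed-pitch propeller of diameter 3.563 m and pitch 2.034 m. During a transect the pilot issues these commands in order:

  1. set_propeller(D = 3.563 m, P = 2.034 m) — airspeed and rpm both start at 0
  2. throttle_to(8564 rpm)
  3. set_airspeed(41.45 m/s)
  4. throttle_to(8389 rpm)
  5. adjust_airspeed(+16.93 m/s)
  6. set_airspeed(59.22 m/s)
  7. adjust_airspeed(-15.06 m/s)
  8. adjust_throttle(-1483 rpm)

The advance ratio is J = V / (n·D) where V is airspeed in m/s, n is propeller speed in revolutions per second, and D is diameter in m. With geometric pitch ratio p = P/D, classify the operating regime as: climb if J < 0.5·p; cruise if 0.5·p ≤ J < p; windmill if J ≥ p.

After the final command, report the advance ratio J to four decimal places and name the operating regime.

set_propeller: D = 3.563 m, P = 2.034 m (p = P/D = 0.570867); state ← (V=0, rpm=0)
throttle_to(8564): rpm ← 8564
set_airspeed(41.45): V ← 41.45 m/s
throttle_to(8389): rpm ← 8389
adjust_airspeed(+16.93): V ← 41.45 +16.93 = 58.38 m/s
set_airspeed(59.22): V ← 59.22 m/s
adjust_airspeed(-15.06): V ← 59.22 -15.06 = 44.16 m/s
adjust_throttle(-1483): rpm ← 8389 -1483 = 6906
final state: V = 44.16 m/s, rpm = 6906 → n = rpm/60 = 115.100000 rev/s
J = V / (n·D) = 44.16 / (115.100000 × 3.563) = 0.107681
regime bands: climb J<0.2854 | cruise [0.2854, 0.5709) | windmill J≥0.5709
J = 0.1077 → climb

J = 0.1077, regime = climb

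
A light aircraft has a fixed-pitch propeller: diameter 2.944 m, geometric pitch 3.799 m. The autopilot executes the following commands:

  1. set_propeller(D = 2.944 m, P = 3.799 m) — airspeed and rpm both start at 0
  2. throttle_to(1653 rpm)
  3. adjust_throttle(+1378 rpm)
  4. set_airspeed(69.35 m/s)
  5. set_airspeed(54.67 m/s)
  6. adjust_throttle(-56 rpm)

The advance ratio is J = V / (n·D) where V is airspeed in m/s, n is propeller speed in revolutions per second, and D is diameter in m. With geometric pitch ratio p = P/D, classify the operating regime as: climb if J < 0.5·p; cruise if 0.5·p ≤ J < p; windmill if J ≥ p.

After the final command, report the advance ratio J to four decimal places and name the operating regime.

set_propeller: D = 2.944 m, P = 3.799 m (p = P/D = 1.290421); state ← (V=0, rpm=0)
throttle_to(1653): rpm ← 1653
adjust_throttle(+1378): rpm ← 1653 +1378 = 3031
set_airspeed(69.35): V ← 69.35 m/s
set_airspeed(54.67): V ← 54.67 m/s
adjust_throttle(-56): rpm ← 3031 -56 = 2975
final state: V = 54.67 m/s, rpm = 2975 → n = rpm/60 = 49.583333 rev/s
J = V / (n·D) = 54.67 / (49.583333 × 2.944) = 0.374520
regime bands: climb J<0.6452 | cruise [0.6452, 1.2904) | windmill J≥1.2904
J = 0.3745 → climb

J = 0.3745, regime = climb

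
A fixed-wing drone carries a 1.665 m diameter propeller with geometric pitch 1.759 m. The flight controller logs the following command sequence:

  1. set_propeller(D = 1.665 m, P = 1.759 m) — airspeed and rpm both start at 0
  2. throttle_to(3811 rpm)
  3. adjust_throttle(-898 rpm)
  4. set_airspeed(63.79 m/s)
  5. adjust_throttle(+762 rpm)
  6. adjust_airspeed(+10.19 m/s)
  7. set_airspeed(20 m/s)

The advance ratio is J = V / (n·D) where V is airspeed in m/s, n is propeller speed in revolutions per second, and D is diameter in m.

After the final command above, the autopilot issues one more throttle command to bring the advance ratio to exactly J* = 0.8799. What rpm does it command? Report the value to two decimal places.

set_propeller: D = 1.665 m, P = 1.759 m (p = P/D = 1.056456); state ← (V=0, rpm=0)
throttle_to(3811): rpm ← 3811
adjust_throttle(-898): rpm ← 3811 -898 = 2913
set_airspeed(63.79): V ← 63.79 m/s
adjust_throttle(+762): rpm ← 2913 +762 = 3675
adjust_airspeed(+10.19): V ← 63.79 +10.19 = 73.98 m/s
set_airspeed(20): V ← 20 m/s
final state: V = 20 m/s, rpm = 3675 → n = rpm/60 = 61.250000 rev/s
target J* = 0.8799; solve J* = V/(n·D) for n: n = V/(J*·D) = 20/(0.8799 × 1.665) = 13.651565 rev/s
rpm = 60·n = 819.093898

rpm = 819.09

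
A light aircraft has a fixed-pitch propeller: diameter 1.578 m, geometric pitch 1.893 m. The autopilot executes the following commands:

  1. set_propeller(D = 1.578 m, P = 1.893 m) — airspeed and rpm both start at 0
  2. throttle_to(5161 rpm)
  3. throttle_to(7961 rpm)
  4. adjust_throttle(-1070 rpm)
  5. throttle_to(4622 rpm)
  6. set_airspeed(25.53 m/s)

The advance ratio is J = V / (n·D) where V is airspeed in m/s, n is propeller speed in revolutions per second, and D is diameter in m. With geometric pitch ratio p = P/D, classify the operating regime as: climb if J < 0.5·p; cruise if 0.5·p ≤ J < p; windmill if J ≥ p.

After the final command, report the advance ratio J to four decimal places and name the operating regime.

set_propeller: D = 1.578 m, P = 1.893 m (p = P/D = 1.199620); state ← (V=0, rpm=0)
throttle_to(5161): rpm ← 5161
throttle_to(7961): rpm ← 7961
adjust_throttle(-1070): rpm ← 7961 -1070 = 6891
throttle_to(4622): rpm ← 4622
set_airspeed(25.53): V ← 25.53 m/s
final state: V = 25.53 m/s, rpm = 4622 → n = rpm/60 = 77.033333 rev/s
J = V / (n·D) = 25.53 / (77.033333 × 1.578) = 0.210022
regime bands: climb J<0.5998 | cruise [0.5998, 1.1996) | windmill J≥1.1996
J = 0.2100 → climb

J = 0.2100, regime = climb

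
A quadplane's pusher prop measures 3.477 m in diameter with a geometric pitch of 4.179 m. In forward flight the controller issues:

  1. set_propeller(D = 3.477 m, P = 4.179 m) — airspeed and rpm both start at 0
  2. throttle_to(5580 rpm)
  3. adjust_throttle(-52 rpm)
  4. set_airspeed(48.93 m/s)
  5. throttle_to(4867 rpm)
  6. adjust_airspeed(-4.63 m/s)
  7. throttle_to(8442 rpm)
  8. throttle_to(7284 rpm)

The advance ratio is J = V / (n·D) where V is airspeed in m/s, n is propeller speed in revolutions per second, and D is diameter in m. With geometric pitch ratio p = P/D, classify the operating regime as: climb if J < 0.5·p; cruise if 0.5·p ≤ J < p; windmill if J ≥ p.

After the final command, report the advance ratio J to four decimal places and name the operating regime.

set_propeller: D = 3.477 m, P = 4.179 m (p = P/D = 1.201898); state ← (V=0, rpm=0)
throttle_to(5580): rpm ← 5580
adjust_throttle(-52): rpm ← 5580 -52 = 5528
set_airspeed(48.93): V ← 48.93 m/s
throttle_to(4867): rpm ← 4867
adjust_airspeed(-4.63): V ← 48.93 -4.63 = 44.3 m/s
throttle_to(8442): rpm ← 8442
throttle_to(7284): rpm ← 7284
final state: V = 44.3 m/s, rpm = 7284 → n = rpm/60 = 121.400000 rev/s
J = V / (n·D) = 44.3 / (121.400000 × 3.477) = 0.104949
regime bands: climb J<0.6009 | cruise [0.6009, 1.2019) | windmill J≥1.2019
J = 0.1049 → climb

J = 0.1049, regime = climb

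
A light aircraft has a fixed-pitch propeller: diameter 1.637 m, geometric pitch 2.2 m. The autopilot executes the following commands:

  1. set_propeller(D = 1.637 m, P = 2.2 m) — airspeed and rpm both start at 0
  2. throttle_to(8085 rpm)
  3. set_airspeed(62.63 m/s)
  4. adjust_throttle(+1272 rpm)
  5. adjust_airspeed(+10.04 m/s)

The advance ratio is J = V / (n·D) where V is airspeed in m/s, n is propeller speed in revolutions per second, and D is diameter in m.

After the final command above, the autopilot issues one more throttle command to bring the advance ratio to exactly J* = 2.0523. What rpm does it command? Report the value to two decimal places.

rpm = 1297.83

set_propeller: D = 1.637 m, P = 2.2 m (p = P/D = 1.343922); state ← (V=0, rpm=0)
throttle_to(8085): rpm ← 8085
set_airspeed(62.63): V ← 62.63 m/s
adjust_throttle(+1272): rpm ← 8085 +1272 = 9357
adjust_airspeed(+10.04): V ← 62.63 +10.04 = 72.67 m/s
final state: V = 72.67 m/s, rpm = 9357 → n = rpm/60 = 155.950000 rev/s
target J* = 2.0523; solve J* = V/(n·D) for n: n = V/(J*·D) = 72.67/(2.0523 × 1.637) = 21.630454 rev/s
rpm = 60·n = 1297.827242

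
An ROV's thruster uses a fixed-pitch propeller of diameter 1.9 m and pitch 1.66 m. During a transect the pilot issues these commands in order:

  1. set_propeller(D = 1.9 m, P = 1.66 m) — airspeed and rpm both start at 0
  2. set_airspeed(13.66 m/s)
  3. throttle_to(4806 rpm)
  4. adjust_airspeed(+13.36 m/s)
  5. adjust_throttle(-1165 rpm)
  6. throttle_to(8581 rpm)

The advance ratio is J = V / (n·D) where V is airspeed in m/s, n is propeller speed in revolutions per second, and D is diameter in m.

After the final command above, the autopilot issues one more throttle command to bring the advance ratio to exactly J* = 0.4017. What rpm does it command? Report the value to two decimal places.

set_propeller: D = 1.9 m, P = 1.66 m (p = P/D = 0.873684); state ← (V=0, rpm=0)
set_airspeed(13.66): V ← 13.66 m/s
throttle_to(4806): rpm ← 4806
adjust_airspeed(+13.36): V ← 13.66 +13.36 = 27.02 m/s
adjust_throttle(-1165): rpm ← 4806 -1165 = 3641
throttle_to(8581): rpm ← 8581
final state: V = 27.02 m/s, rpm = 8581 → n = rpm/60 = 143.016667 rev/s
target J* = 0.4017; solve J* = V/(n·D) for n: n = V/(J*·D) = 27.02/(0.4017 × 1.9) = 35.402172 rev/s
rpm = 60·n = 2124.130341

rpm = 2124.13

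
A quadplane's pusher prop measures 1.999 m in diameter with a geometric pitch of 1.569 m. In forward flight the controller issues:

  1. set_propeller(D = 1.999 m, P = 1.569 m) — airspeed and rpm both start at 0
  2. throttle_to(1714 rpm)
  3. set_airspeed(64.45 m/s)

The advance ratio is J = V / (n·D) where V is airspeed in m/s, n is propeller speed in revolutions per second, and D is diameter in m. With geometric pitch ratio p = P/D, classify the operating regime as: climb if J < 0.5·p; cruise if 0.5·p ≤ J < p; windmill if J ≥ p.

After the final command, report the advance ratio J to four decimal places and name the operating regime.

set_propeller: D = 1.999 m, P = 1.569 m (p = P/D = 0.784892); state ← (V=0, rpm=0)
throttle_to(1714): rpm ← 1714
set_airspeed(64.45): V ← 64.45 m/s
final state: V = 64.45 m/s, rpm = 1714 → n = rpm/60 = 28.566667 rev/s
J = V / (n·D) = 64.45 / (28.566667 × 1.999) = 1.128627
regime bands: climb J<0.3924 | cruise [0.3924, 0.7849) | windmill J≥0.7849
J = 1.1286 → windmill

J = 1.1286, regime = windmill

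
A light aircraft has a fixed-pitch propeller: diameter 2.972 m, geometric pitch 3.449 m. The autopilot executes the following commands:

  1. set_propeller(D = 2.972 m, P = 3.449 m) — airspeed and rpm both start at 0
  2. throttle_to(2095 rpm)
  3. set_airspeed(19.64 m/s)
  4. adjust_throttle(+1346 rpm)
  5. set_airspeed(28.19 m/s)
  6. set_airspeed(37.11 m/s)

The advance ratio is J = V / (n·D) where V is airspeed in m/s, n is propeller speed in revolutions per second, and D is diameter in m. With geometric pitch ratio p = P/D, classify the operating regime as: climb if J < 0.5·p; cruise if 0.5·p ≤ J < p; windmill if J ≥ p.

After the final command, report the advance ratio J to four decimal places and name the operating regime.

set_propeller: D = 2.972 m, P = 3.449 m (p = P/D = 1.160498); state ← (V=0, rpm=0)
throttle_to(2095): rpm ← 2095
set_airspeed(19.64): V ← 19.64 m/s
adjust_throttle(+1346): rpm ← 2095 +1346 = 3441
set_airspeed(28.19): V ← 28.19 m/s
set_airspeed(37.11): V ← 37.11 m/s
final state: V = 37.11 m/s, rpm = 3441 → n = rpm/60 = 57.350000 rev/s
J = V / (n·D) = 37.11 / (57.350000 × 2.972) = 0.217725
regime bands: climb J<0.5802 | cruise [0.5802, 1.1605) | windmill J≥1.1605
J = 0.2177 → climb

J = 0.2177, regime = climb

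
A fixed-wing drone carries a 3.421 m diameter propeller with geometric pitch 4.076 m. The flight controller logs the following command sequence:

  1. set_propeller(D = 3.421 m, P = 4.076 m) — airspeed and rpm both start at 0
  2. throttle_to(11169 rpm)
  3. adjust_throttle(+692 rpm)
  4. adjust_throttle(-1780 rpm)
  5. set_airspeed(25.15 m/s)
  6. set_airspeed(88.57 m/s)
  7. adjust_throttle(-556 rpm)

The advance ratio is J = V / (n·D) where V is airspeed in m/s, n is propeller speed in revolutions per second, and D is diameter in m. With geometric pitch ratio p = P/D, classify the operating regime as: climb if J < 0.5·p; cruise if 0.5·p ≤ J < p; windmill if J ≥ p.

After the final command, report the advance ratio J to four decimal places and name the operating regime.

set_propeller: D = 3.421 m, P = 4.076 m (p = P/D = 1.191464); state ← (V=0, rpm=0)
throttle_to(11169): rpm ← 11169
adjust_throttle(+692): rpm ← 11169 +692 = 11861
adjust_throttle(-1780): rpm ← 11861 -1780 = 10081
set_airspeed(25.15): V ← 25.15 m/s
set_airspeed(88.57): V ← 88.57 m/s
adjust_throttle(-556): rpm ← 10081 -556 = 9525
final state: V = 88.57 m/s, rpm = 9525 → n = rpm/60 = 158.750000 rev/s
J = V / (n·D) = 88.57 / (158.750000 × 3.421) = 0.163087
regime bands: climb J<0.5957 | cruise [0.5957, 1.1915) | windmill J≥1.1915
J = 0.1631 → climb

J = 0.1631, regime = climb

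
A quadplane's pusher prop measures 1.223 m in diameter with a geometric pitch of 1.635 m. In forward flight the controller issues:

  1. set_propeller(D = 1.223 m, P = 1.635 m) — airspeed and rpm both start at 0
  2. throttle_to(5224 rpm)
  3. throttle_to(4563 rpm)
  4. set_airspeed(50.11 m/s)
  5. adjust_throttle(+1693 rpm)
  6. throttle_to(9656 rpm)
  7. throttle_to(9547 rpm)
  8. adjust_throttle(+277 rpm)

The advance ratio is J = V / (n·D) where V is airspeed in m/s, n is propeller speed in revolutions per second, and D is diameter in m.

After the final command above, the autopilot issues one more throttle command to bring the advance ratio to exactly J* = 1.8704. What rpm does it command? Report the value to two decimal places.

rpm = 1314.36

set_propeller: D = 1.223 m, P = 1.635 m (p = P/D = 1.336877); state ← (V=0, rpm=0)
throttle_to(5224): rpm ← 5224
throttle_to(4563): rpm ← 4563
set_airspeed(50.11): V ← 50.11 m/s
adjust_throttle(+1693): rpm ← 4563 +1693 = 6256
throttle_to(9656): rpm ← 9656
throttle_to(9547): rpm ← 9547
adjust_throttle(+277): rpm ← 9547 +277 = 9824
final state: V = 50.11 m/s, rpm = 9824 → n = rpm/60 = 163.733333 rev/s
target J* = 1.8704; solve J* = V/(n·D) for n: n = V/(J*·D) = 50.11/(1.8704 × 1.223) = 21.906019 rev/s
rpm = 60·n = 1314.361115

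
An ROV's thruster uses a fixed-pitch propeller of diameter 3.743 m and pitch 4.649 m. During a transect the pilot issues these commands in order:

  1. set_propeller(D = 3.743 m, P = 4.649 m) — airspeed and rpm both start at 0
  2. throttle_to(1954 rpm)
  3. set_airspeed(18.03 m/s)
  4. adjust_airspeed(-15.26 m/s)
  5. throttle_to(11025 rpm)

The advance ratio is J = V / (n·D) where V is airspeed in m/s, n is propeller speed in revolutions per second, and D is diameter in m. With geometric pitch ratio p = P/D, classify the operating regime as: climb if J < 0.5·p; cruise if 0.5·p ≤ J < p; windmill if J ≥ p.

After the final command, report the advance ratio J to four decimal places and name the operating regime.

J = 0.0040, regime = climb

set_propeller: D = 3.743 m, P = 4.649 m (p = P/D = 1.242052); state ← (V=0, rpm=0)
throttle_to(1954): rpm ← 1954
set_airspeed(18.03): V ← 18.03 m/s
adjust_airspeed(-15.26): V ← 18.03 -15.26 = 2.77 m/s
throttle_to(11025): rpm ← 11025
final state: V = 2.77 m/s, rpm = 11025 → n = rpm/60 = 183.750000 rev/s
J = V / (n·D) = 2.77 / (183.750000 × 3.743) = 0.004027
regime bands: climb J<0.6210 | cruise [0.6210, 1.2421) | windmill J≥1.2421
J = 0.0040 → climb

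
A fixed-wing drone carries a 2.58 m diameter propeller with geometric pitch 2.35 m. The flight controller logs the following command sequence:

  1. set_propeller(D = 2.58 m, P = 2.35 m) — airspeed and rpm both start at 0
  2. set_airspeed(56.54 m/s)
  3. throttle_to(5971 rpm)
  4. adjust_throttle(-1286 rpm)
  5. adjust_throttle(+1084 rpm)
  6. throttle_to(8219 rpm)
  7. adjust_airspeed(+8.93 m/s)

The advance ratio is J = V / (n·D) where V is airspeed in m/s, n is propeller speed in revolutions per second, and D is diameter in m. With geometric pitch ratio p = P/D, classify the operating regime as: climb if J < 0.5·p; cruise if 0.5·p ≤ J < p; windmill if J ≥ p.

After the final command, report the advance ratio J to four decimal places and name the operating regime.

J = 0.1852, regime = climb

set_propeller: D = 2.58 m, P = 2.35 m (p = P/D = 0.910853); state ← (V=0, rpm=0)
set_airspeed(56.54): V ← 56.54 m/s
throttle_to(5971): rpm ← 5971
adjust_throttle(-1286): rpm ← 5971 -1286 = 4685
adjust_throttle(+1084): rpm ← 4685 +1084 = 5769
throttle_to(8219): rpm ← 8219
adjust_airspeed(+8.93): V ← 56.54 +8.93 = 65.47 m/s
final state: V = 65.47 m/s, rpm = 8219 → n = rpm/60 = 136.983333 rev/s
J = V / (n·D) = 65.47 / (136.983333 × 2.58) = 0.185249
regime bands: climb J<0.4554 | cruise [0.4554, 0.9109) | windmill J≥0.9109
J = 0.1852 → climb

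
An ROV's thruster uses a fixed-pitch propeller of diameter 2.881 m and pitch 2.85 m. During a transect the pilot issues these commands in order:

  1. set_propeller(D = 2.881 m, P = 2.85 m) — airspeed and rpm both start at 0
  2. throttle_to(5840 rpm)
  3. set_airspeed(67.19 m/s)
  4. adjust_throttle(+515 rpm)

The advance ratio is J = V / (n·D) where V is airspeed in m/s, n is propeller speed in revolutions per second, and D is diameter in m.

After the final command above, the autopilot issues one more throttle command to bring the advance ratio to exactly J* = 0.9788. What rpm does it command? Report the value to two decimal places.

rpm = 1429.61

set_propeller: D = 2.881 m, P = 2.85 m (p = P/D = 0.989240); state ← (V=0, rpm=0)
throttle_to(5840): rpm ← 5840
set_airspeed(67.19): V ← 67.19 m/s
adjust_throttle(+515): rpm ← 5840 +515 = 6355
final state: V = 67.19 m/s, rpm = 6355 → n = rpm/60 = 105.916667 rev/s
target J* = 0.9788; solve J* = V/(n·D) for n: n = V/(J*·D) = 67.19/(0.9788 × 2.881) = 23.826893 rev/s
rpm = 60·n = 1429.613605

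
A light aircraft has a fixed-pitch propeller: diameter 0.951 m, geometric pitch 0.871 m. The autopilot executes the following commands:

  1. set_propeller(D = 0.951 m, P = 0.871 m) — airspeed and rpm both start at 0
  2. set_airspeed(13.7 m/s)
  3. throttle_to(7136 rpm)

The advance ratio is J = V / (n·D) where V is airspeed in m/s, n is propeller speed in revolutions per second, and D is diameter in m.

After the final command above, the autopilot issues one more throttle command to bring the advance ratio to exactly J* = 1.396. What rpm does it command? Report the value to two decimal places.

rpm = 619.16

set_propeller: D = 0.951 m, P = 0.871 m (p = P/D = 0.915878); state ← (V=0, rpm=0)
set_airspeed(13.7): V ← 13.7 m/s
throttle_to(7136): rpm ← 7136
final state: V = 13.7 m/s, rpm = 7136 → n = rpm/60 = 118.933333 rev/s
target J* = 1.396; solve J* = V/(n·D) for n: n = V/(J*·D) = 13.7/(1.396 × 0.951) = 10.319404 rev/s
rpm = 60·n = 619.164264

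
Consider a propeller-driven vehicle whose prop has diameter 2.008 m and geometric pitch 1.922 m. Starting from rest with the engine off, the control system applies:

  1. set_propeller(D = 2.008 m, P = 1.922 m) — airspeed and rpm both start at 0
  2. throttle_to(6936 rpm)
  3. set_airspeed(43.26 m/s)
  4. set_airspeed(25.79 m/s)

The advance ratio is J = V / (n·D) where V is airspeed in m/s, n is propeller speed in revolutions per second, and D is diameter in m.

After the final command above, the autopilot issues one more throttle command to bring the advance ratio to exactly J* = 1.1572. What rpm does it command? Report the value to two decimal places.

set_propeller: D = 2.008 m, P = 1.922 m (p = P/D = 0.957171); state ← (V=0, rpm=0)
throttle_to(6936): rpm ← 6936
set_airspeed(43.26): V ← 43.26 m/s
set_airspeed(25.79): V ← 25.79 m/s
final state: V = 25.79 m/s, rpm = 6936 → n = rpm/60 = 115.600000 rev/s
target J* = 1.1572; solve J* = V/(n·D) for n: n = V/(J*·D) = 25.79/(1.1572 × 2.008) = 11.098881 rev/s
rpm = 60·n = 665.932881

rpm = 665.93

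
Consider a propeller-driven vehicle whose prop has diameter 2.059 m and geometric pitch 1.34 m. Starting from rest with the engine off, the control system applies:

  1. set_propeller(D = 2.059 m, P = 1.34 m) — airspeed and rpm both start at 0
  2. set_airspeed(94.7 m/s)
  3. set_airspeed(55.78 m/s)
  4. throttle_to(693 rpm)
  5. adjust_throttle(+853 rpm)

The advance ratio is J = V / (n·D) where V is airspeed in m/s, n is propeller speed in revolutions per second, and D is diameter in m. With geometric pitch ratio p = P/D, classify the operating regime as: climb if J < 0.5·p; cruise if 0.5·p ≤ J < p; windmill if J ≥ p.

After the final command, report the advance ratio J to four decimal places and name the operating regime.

J = 1.0514, regime = windmill

set_propeller: D = 2.059 m, P = 1.34 m (p = P/D = 0.650801); state ← (V=0, rpm=0)
set_airspeed(94.7): V ← 94.7 m/s
set_airspeed(55.78): V ← 55.78 m/s
throttle_to(693): rpm ← 693
adjust_throttle(+853): rpm ← 693 +853 = 1546
final state: V = 55.78 m/s, rpm = 1546 → n = rpm/60 = 25.766667 rev/s
J = V / (n·D) = 55.78 / (25.766667 × 2.059) = 1.051390
regime bands: climb J<0.3254 | cruise [0.3254, 0.6508) | windmill J≥0.6508
J = 1.0514 → windmill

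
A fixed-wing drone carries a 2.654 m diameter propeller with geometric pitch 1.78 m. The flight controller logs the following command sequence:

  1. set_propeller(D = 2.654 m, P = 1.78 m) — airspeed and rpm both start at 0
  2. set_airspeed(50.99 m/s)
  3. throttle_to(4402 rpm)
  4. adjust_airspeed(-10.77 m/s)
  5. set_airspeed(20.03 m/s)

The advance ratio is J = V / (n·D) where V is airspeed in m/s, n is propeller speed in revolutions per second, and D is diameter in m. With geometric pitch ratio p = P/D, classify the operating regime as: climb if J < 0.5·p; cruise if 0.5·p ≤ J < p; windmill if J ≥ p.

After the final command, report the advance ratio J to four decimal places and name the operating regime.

J = 0.1029, regime = climb

set_propeller: D = 2.654 m, P = 1.78 m (p = P/D = 0.670686); state ← (V=0, rpm=0)
set_airspeed(50.99): V ← 50.99 m/s
throttle_to(4402): rpm ← 4402
adjust_airspeed(-10.77): V ← 50.99 -10.77 = 40.22 m/s
set_airspeed(20.03): V ← 20.03 m/s
final state: V = 20.03 m/s, rpm = 4402 → n = rpm/60 = 73.366667 rev/s
J = V / (n·D) = 20.03 / (73.366667 × 2.654) = 0.102868
regime bands: climb J<0.3353 | cruise [0.3353, 0.6707) | windmill J≥0.6707
J = 0.1029 → climb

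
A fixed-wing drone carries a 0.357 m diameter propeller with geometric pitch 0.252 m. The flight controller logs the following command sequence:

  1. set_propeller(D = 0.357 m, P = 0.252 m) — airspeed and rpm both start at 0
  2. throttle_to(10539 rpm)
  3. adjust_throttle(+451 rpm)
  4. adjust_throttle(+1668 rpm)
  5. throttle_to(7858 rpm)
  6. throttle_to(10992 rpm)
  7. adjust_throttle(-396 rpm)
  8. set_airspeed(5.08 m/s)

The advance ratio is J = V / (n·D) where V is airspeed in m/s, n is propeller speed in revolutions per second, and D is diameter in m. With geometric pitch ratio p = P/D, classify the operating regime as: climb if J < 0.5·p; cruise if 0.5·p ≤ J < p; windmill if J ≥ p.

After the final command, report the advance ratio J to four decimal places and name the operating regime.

J = 0.0806, regime = climb

set_propeller: D = 0.357 m, P = 0.252 m (p = P/D = 0.705882); state ← (V=0, rpm=0)
throttle_to(10539): rpm ← 10539
adjust_throttle(+451): rpm ← 10539 +451 = 10990
adjust_throttle(+1668): rpm ← 10990 +1668 = 12658
throttle_to(7858): rpm ← 7858
throttle_to(10992): rpm ← 10992
adjust_throttle(-396): rpm ← 10992 -396 = 10596
set_airspeed(5.08): V ← 5.08 m/s
final state: V = 5.08 m/s, rpm = 10596 → n = rpm/60 = 176.600000 rev/s
J = V / (n·D) = 5.08 / (176.600000 × 0.357) = 0.080576
regime bands: climb J<0.3529 | cruise [0.3529, 0.7059) | windmill J≥0.7059
J = 0.0806 → climb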